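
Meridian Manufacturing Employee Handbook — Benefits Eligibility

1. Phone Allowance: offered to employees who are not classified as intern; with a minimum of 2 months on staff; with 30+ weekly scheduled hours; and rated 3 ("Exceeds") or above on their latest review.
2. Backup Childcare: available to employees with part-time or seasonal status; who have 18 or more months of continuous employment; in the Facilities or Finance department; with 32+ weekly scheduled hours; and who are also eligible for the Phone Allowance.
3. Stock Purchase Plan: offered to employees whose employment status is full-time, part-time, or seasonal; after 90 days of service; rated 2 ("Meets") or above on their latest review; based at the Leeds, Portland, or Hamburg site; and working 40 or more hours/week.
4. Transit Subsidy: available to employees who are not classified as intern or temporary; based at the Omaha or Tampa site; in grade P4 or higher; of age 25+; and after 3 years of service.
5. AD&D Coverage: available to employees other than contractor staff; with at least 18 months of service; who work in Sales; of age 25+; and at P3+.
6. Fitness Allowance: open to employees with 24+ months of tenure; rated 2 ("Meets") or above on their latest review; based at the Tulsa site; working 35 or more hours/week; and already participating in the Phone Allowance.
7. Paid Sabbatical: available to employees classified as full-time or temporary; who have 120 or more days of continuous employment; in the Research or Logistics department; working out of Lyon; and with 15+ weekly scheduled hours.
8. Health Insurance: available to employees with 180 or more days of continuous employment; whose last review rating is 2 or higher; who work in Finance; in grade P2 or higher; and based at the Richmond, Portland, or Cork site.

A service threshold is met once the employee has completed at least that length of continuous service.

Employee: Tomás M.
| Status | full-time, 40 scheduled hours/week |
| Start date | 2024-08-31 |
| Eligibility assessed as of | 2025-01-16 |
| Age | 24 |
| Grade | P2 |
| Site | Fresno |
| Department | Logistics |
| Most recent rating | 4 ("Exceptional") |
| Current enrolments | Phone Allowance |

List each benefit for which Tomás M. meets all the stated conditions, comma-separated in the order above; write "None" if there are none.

Phone Allowance

Service from 2024-08-31 to 2025-01-16: 138 days.
Phone Allowance — status full-time ✓ (not excluded); service 138 days ≥ 2 months (≈60 days) ✓; 40 hrs/wk ≥ 30 ✓; rating 4 ≥ 3 ✓ → eligible.
Backup Childcare — status full-time ✗ (requires part-time or seasonal) → not eligible.
Stock Purchase Plan — status full-time ✓; service 138 days ≥ 90 days ✓; rating 4 ≥ 2 ✓; site Fresno ✗ (not Leeds, Portland, or Hamburg) → not eligible.
Transit Subsidy — status full-time ✓ (not excluded); site Fresno ✗ (not Omaha or Tampa) → not eligible.
AD&D Coverage — status full-time ✓ (not excluded); service 138 days < 18 months (≈540 days) ✗ → not eligible.
Fitness Allowance — service 138 days < 24 months (≈720 days) ✗ → not eligible.
Paid Sabbatical — status full-time ✓; service 138 days ≥ 120 days ✓; dept Logistics ✓; site Fresno ✗ (not Lyon) → not eligible.
Health Insurance — service 138 days < 180 days ✗ → not eligible.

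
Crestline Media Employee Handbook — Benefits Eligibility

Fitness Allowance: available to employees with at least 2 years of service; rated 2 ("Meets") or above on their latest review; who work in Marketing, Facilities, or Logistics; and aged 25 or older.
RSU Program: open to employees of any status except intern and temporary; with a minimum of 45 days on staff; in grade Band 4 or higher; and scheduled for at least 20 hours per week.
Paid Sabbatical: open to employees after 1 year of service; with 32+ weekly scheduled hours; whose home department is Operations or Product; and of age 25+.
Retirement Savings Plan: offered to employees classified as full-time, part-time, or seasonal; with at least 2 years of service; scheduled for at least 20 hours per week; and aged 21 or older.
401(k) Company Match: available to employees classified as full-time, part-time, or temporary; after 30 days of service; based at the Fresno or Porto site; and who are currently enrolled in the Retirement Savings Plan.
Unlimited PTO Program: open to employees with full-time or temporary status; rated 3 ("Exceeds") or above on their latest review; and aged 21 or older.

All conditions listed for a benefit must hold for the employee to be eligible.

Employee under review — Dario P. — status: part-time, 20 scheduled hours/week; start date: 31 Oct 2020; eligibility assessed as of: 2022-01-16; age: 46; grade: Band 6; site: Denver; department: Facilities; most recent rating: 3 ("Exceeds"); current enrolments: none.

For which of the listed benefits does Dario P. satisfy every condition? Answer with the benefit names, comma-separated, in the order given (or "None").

RSU Program

Service from 31 Oct 2020 to 2022-01-16: 442 days.
Fitness Allowance — service 442 days < 2 years (≈730 days) ✗ → not eligible.
RSU Program — status part-time ✓ (not excluded); service 442 days ≥ 45 days ✓; grade Band 6 ≥ Band 4 ✓; 20 hrs/wk ≥ 20 ✓ → eligible.
Paid Sabbatical — service 442 days ≥ 1 year (≈365 days) ✓; 20 hrs/wk < 32 ✗ → not eligible.
Retirement Savings Plan — status part-time ✓; service 442 days < 2 years (≈730 days) ✗ → not eligible.
401(k) Company Match — status part-time ✓; service 442 days ≥ 30 days ✓; site Denver ✗ (not Fresno or Porto) → not eligible.
Unlimited PTO Program — status part-time ✗ (requires full-time or temporary) → not eligible.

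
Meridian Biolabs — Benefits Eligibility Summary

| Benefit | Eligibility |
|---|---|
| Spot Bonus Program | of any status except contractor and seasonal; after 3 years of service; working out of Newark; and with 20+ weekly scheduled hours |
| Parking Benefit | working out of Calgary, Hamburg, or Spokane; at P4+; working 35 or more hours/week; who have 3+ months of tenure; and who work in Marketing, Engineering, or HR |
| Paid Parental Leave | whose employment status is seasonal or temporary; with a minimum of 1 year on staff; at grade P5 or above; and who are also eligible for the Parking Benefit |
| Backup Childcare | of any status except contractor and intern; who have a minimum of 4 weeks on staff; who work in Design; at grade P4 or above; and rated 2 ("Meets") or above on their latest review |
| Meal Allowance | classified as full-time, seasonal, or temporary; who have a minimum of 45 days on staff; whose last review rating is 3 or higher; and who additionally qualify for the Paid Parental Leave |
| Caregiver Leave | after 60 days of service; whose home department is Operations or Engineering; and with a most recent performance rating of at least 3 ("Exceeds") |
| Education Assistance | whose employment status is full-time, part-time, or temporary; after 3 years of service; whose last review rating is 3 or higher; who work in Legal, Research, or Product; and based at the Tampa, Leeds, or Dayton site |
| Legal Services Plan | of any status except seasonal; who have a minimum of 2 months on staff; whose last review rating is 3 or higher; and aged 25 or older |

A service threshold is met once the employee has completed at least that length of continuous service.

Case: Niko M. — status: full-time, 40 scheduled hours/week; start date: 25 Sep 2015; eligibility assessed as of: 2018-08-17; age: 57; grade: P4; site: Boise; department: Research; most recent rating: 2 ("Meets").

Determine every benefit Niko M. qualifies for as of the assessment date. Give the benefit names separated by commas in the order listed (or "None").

Service from 25 Sep 2015 to 2018-08-17: 1057 days.
Spot Bonus Program — status full-time ✓ (not excluded); service 1057 days < 3 years (≈1095 days) ✗ → not eligible.
Parking Benefit — site Boise ✗ (not Calgary, Hamburg, or Spokane) → not eligible.
Paid Parental Leave — status full-time ✗ (requires seasonal or temporary) → not eligible.
Backup Childcare — status full-time ✓ (not excluded); service 1057 days ≥ 4 weeks (≈28 days) ✓; dept Research ✗ → not eligible.
Meal Allowance — status full-time ✓; service 1057 days ≥ 45 days ✓; rating 2 < 3 ✗ → not eligible.
Caregiver Leave — service 1057 days ≥ 60 days ✓; dept Research ✗ → not eligible.
Education Assistance — status full-time ✓; service 1057 days < 3 years (≈1095 days) ✗ → not eligible.
Legal Services Plan — status full-time ✓ (not excluded); service 1057 days ≥ 2 months (≈60 days) ✓; rating 2 < 3 ✗ → not eligible.

None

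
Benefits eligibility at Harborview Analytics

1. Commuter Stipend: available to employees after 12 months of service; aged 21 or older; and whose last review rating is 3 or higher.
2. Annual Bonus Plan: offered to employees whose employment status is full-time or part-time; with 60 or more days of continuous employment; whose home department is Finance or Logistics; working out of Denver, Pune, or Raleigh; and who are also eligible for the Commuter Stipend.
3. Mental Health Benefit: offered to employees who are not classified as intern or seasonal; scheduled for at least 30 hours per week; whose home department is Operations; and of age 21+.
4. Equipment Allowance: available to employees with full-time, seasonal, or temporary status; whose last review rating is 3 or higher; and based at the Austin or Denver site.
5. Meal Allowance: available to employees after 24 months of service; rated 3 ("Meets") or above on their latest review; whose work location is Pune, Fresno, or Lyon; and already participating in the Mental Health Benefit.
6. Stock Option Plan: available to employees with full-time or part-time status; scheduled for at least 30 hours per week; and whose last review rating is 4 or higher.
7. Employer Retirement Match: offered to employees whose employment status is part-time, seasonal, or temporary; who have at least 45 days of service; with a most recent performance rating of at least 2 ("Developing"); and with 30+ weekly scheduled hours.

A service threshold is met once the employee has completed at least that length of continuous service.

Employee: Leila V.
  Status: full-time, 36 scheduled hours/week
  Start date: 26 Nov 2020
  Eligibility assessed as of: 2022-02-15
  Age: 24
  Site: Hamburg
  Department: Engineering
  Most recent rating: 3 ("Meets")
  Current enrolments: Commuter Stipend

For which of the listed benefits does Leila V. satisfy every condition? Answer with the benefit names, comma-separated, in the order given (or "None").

Commuter Stipend

Service from 26 Nov 2020 to 2022-02-15: 446 days.
Commuter Stipend — service 446 days ≥ 12 months (≈360 days) ✓; age 24 ≥ 21 ✓; rating 3 ≥ 3 ✓ → eligible.
Annual Bonus Plan — status full-time ✓; service 446 days ≥ 60 days ✓; dept Engineering ✗ → not eligible.
Mental Health Benefit — status full-time ✓ (not excluded); 36 hrs/wk ≥ 30 ✓; dept Engineering ✗ → not eligible.
Equipment Allowance — status full-time ✓; rating 3 ≥ 3 ✓; site Hamburg ✗ (not Austin or Denver) → not eligible.
Meal Allowance — service 446 days < 24 months (≈720 days) ✗ → not eligible.
Stock Option Plan — status full-time ✓; 36 hrs/wk ≥ 30 ✓; rating 3 < 4 ✗ → not eligible.
Employer Retirement Match — status full-time ✗ (requires part-time, seasonal, or temporary) → not eligible.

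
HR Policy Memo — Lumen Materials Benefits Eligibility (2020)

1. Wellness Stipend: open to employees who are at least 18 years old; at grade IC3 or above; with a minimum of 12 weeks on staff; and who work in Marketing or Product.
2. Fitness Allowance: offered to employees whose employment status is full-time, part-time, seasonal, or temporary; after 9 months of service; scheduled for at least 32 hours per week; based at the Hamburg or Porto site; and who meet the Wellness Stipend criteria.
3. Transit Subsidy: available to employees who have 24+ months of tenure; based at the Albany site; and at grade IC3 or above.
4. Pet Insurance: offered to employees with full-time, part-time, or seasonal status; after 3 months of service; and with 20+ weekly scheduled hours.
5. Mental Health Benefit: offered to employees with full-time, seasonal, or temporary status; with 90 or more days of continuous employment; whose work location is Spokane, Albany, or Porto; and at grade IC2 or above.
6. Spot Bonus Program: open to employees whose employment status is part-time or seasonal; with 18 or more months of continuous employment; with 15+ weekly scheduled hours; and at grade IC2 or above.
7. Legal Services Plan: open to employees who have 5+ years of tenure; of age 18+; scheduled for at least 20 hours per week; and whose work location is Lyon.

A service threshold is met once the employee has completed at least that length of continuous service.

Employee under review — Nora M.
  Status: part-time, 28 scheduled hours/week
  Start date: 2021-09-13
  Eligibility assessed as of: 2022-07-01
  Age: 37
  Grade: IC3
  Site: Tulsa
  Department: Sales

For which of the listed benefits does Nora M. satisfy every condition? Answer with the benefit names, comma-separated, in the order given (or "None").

Pet Insurance

Service from 2021-09-13 to 2022-07-01: 291 days.
Wellness Stipend — age 37 ≥ 18 ✓; grade IC3 ≥ IC3 ✓; service 291 days ≥ 12 weeks (≈84 days) ✓; dept Sales ✗ → not eligible.
Fitness Allowance — status part-time ✓; service 291 days ≥ 9 months (≈270 days) ✓; 28 hrs/wk < 32 ✗ → not eligible.
Transit Subsidy — service 291 days < 24 months (≈720 days) ✗ → not eligible.
Pet Insurance — status part-time ✓; service 291 days ≥ 3 months (≈90 days) ✓; 28 hrs/wk ≥ 20 ✓ → eligible.
Mental Health Benefit — status part-time ✗ (requires full-time, seasonal, or temporary) → not eligible.
Spot Bonus Program — status part-time ✓; service 291 days < 18 months (≈540 days) ✗ → not eligible.
Legal Services Plan — service 291 days < 5 years (≈1825 days) ✗ → not eligible.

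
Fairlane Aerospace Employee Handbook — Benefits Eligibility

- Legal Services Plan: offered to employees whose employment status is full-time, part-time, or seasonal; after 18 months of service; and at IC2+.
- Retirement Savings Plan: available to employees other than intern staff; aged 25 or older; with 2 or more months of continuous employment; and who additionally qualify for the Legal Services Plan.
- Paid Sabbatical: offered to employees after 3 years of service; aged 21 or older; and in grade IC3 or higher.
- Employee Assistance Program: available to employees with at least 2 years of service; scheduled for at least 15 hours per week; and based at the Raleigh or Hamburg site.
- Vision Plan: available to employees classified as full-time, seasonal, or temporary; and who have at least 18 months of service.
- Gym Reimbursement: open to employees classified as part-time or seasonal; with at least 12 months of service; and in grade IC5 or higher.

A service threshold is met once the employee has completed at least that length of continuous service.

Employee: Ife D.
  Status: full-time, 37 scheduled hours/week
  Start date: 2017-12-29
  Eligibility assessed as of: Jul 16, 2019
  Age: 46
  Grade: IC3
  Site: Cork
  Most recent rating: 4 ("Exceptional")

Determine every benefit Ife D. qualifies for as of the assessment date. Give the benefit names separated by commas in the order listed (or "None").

Legal Services Plan, Retirement Savings Plan, Vision Plan

Service from 2017-12-29 to Jul 16, 2019: 564 days.
Legal Services Plan — status full-time ✓; service 564 days ≥ 18 months (≈540 days) ✓; grade IC3 ≥ IC2 ✓ → eligible.
Retirement Savings Plan — status full-time ✓ (not excluded); age 46 ≥ 25 ✓; service 564 days ≥ 2 months (≈60 days) ✓; eligible for Legal Services Plan ✓ → eligible.
Paid Sabbatical — service 564 days < 3 years (≈1095 days) ✗ → not eligible.
Employee Assistance Program — service 564 days < 2 years (≈730 days) ✗ → not eligible.
Vision Plan — status full-time ✓; service 564 days ≥ 18 months (≈540 days) ✓ → eligible.
Gym Reimbursement — status full-time ✗ (requires part-time or seasonal) → not eligible.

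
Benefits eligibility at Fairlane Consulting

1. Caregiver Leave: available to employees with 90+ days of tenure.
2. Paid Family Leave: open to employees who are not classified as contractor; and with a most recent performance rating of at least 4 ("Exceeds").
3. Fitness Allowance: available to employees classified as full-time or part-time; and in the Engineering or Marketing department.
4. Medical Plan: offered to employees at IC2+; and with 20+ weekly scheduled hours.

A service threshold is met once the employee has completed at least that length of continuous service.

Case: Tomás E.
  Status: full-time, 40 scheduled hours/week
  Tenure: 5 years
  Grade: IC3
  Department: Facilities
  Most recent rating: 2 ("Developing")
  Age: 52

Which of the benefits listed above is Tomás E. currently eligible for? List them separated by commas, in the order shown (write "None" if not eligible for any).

Caregiver Leave — service 5 years ≥ 90 days ✓ → eligible.
Paid Family Leave — status full-time ✓ (not excluded); rating 2 < 4 ✗ → not eligible.
Fitness Allowance — status full-time ✓; dept Facilities ✗ → not eligible.
Medical Plan — grade IC3 ≥ IC2 ✓; 40 hrs/wk ≥ 20 ✓ → eligible.

Caregiver Leave, Medical Plan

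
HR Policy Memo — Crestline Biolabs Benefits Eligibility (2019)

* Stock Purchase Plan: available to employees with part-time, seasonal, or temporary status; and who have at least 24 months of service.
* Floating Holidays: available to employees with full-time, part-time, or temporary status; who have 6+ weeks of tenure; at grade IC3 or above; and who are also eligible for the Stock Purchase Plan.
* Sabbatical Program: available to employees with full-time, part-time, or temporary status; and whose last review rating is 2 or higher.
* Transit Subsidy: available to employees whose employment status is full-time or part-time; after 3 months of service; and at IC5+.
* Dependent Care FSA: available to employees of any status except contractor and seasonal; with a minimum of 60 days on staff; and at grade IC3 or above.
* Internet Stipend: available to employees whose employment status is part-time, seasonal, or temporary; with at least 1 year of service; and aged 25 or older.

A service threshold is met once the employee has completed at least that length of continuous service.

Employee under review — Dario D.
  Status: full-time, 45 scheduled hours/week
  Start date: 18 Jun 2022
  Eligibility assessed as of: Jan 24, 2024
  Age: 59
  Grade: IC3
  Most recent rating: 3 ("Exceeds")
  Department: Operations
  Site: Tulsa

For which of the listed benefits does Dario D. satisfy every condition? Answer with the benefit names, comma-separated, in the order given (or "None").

Sabbatical Program, Dependent Care FSA

Service from 18 Jun 2022 to Jan 24, 2024: 585 days.
Stock Purchase Plan — status full-time ✗ (requires part-time, seasonal, or temporary) → not eligible.
Floating Holidays — status full-time ✓; service 585 days ≥ 6 weeks (≈42 days) ✓; grade IC3 ≥ IC3 ✓; not eligible for Stock Purchase Plan ✗ → not eligible.
Sabbatical Program — status full-time ✓; rating 3 ≥ 2 ✓ → eligible.
Transit Subsidy — status full-time ✓; service 585 days ≥ 3 months (≈90 days) ✓; grade IC3 < IC5 ✗ → not eligible.
Dependent Care FSA — status full-time ✓ (not excluded); service 585 days ≥ 60 days ✓; grade IC3 ≥ IC3 ✓ → eligible.
Internet Stipend — status full-time ✗ (requires part-time, seasonal, or temporary) → not eligible.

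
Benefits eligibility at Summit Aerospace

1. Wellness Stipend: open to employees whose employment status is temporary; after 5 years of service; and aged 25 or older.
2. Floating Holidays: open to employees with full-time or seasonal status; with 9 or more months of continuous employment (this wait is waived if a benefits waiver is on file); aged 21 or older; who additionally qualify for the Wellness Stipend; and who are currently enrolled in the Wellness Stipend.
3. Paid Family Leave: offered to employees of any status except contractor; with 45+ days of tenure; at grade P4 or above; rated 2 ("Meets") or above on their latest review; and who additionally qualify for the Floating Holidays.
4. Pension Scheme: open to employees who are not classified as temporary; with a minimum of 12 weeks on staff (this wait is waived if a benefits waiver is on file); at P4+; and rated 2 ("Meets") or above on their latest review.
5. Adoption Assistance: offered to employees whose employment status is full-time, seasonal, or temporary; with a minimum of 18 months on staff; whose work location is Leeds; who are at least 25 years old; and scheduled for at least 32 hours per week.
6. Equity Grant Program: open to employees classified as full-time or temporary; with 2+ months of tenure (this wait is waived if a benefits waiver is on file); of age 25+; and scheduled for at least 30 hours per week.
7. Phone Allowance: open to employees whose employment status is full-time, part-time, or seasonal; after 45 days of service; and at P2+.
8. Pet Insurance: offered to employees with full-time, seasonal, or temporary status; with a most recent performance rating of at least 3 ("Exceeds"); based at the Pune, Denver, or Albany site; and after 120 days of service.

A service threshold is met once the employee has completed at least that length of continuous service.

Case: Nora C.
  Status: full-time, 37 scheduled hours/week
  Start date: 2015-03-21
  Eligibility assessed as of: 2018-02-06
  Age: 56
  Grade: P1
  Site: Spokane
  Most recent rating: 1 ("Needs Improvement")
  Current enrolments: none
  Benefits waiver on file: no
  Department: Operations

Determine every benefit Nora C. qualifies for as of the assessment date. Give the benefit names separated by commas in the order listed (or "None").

Service from 2015-03-21 to 2018-02-06: 1053 days.
Wellness Stipend — status full-time ✗ (requires temporary) → not eligible.
Floating Holidays — status full-time ✓; no waiver, service 1053 days ≥ 9 months (≈270 days) ✓; age 56 ≥ 21 ✓; not eligible for Wellness Stipend ✗ → not eligible.
Paid Family Leave — status full-time ✓ (not excluded); service 1053 days ≥ 45 days ✓; grade P1 < P4 ✗ → not eligible.
Pension Scheme — status full-time ✓ (not excluded); no waiver, service 1053 days ≥ 12 weeks (≈84 days) ✓; grade P1 < P4 ✗ → not eligible.
Adoption Assistance — status full-time ✓; service 1053 days ≥ 18 months (≈540 days) ✓; site Spokane ✗ (not Leeds) → not eligible.
Equity Grant Program — status full-time ✓; no waiver, service 1053 days ≥ 2 months (≈60 days) ✓; age 56 ≥ 25 ✓; 37 hrs/wk ≥ 30 ✓ → eligible.
Phone Allowance — status full-time ✓; service 1053 days ≥ 45 days ✓; grade P1 < P2 ✗ → not eligible.
Pet Insurance — status full-time ✓; rating 1 < 3 ✗ → not eligible.

Equity Grant Program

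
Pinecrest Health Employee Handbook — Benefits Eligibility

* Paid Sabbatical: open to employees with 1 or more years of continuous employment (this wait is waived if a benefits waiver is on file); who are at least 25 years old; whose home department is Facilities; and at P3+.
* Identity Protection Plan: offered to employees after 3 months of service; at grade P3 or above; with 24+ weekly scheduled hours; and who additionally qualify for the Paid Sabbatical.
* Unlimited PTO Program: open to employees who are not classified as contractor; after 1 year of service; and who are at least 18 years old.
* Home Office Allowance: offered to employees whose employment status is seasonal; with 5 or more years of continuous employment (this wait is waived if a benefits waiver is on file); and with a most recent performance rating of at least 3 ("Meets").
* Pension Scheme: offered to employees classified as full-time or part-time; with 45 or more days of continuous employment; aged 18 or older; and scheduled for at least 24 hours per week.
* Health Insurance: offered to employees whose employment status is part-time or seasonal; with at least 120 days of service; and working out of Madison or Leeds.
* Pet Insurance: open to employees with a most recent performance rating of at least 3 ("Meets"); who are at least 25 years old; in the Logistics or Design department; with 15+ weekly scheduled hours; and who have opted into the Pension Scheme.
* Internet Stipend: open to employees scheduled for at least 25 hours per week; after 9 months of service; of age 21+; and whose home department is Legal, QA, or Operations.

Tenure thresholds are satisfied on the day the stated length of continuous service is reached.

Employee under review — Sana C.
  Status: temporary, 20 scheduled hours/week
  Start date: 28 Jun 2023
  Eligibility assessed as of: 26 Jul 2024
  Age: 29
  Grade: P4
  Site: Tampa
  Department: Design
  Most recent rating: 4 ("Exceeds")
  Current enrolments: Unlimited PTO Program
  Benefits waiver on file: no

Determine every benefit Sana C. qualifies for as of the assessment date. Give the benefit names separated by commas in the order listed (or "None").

Service from 28 Jun 2023 to 26 Jul 2024: 394 days.
Paid Sabbatical — no waiver, service 394 days ≥ 1 year (≈365 days) ✓; age 29 ≥ 25 ✓; dept Design ✗ → not eligible.
Identity Protection Plan — service 394 days ≥ 3 months (≈90 days) ✓; grade P4 ≥ P3 ✓; 20 hrs/wk < 24 ✗ → not eligible.
Unlimited PTO Program — status temporary ✓ (not excluded); service 394 days ≥ 1 year (≈365 days) ✓; age 29 ≥ 18 ✓ → eligible.
Home Office Allowance — status temporary ✗ (requires seasonal) → not eligible.
Pension Scheme — status temporary ✗ (requires full-time or part-time) → not eligible.
Health Insurance — status temporary ✗ (requires part-time or seasonal) → not eligible.
Pet Insurance — rating 4 ≥ 3 ✓; age 29 ≥ 25 ✓; dept Design ✓; 20 hrs/wk ≥ 15 ✓; not enrolled in Pension Scheme ✗ → not eligible.
Internet Stipend — 20 hrs/wk < 25 ✗ → not eligible.

Unlimited PTO Program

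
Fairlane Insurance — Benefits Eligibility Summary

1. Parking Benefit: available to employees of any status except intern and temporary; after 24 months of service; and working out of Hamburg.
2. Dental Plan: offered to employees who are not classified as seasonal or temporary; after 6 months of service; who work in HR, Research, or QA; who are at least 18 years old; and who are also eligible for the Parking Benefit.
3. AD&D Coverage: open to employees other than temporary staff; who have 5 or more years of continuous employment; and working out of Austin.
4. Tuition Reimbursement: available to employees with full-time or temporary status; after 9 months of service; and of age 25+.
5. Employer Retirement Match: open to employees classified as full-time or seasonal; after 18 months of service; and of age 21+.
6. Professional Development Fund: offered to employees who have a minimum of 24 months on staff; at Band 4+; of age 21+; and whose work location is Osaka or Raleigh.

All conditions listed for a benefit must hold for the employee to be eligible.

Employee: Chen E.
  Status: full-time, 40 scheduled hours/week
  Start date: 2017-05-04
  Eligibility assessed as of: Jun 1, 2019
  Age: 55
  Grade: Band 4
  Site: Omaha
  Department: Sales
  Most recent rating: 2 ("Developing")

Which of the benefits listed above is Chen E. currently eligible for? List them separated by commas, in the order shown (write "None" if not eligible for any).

Service from 2017-05-04 to Jun 1, 2019: 758 days.
Parking Benefit — status full-time ✓ (not excluded); service 758 days ≥ 24 months (≈720 days) ✓; site Omaha ✗ (not Hamburg) → not eligible.
Dental Plan — status full-time ✓ (not excluded); service 758 days ≥ 6 months (≈180 days) ✓; dept Sales ✗ → not eligible.
AD&D Coverage — status full-time ✓ (not excluded); service 758 days < 5 years (≈1825 days) ✗ → not eligible.
Tuition Reimbursement — status full-time ✓; service 758 days ≥ 9 months (≈270 days) ✓; age 55 ≥ 25 ✓ → eligible.
Employer Retirement Match — status full-time ✓; service 758 days ≥ 18 months (≈540 days) ✓; age 55 ≥ 21 ✓ → eligible.
Professional Development Fund — service 758 days ≥ 24 months (≈720 days) ✓; grade Band 4 ≥ Band 4 ✓; age 55 ≥ 21 ✓; site Omaha ✗ (not Osaka or Raleigh) → not eligible.

Tuition Reimbursement, Employer Retirement Match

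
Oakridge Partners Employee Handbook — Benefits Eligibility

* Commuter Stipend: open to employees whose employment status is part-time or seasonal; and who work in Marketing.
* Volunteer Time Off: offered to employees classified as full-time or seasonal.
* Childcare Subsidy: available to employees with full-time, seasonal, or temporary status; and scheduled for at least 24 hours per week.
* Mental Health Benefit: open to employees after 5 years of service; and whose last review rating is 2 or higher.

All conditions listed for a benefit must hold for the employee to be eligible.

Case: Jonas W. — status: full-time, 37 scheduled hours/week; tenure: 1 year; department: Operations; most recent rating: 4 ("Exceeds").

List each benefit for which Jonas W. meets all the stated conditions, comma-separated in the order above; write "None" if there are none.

Volunteer Time Off, Childcare Subsidy

Commuter Stipend — status full-time ✗ (requires part-time or seasonal) → not eligible.
Volunteer Time Off — status full-time ✓ → eligible.
Childcare Subsidy — status full-time ✓; 37 hrs/wk ≥ 24 ✓ → eligible.
Mental Health Benefit — service 1 year < 5 years ✗ → not eligible.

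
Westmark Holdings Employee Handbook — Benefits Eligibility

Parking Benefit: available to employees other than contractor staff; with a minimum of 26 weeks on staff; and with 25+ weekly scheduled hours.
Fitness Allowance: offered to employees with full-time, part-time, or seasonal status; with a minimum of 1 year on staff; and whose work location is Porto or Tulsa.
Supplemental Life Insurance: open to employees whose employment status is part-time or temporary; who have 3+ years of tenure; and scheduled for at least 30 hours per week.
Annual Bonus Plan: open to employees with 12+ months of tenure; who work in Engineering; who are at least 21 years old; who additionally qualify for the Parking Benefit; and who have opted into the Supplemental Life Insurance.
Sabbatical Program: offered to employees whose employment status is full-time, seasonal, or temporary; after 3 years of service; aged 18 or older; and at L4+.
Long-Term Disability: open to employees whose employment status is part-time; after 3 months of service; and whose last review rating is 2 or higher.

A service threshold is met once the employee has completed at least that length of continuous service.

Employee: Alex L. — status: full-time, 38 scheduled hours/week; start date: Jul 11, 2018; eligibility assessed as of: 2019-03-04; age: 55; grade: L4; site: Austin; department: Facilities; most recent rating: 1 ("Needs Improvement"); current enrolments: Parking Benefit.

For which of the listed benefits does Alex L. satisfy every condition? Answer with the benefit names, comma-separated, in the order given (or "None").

Parking Benefit

Service from Jul 11, 2018 to 2019-03-04: 236 days.
Parking Benefit — status full-time ✓ (not excluded); service 236 days ≥ 26 weeks (≈182 days) ✓; 38 hrs/wk ≥ 25 ✓ → eligible.
Fitness Allowance — status full-time ✓; service 236 days < 1 year (≈365 days) ✗ → not eligible.
Supplemental Life Insurance — status full-time ✗ (requires part-time or temporary) → not eligible.
Annual Bonus Plan — service 236 days < 12 months (≈360 days) ✗ → not eligible.
Sabbatical Program — status full-time ✓; service 236 days < 3 years (≈1095 days) ✗ → not eligible.
Long-Term Disability — status full-time ✗ (requires part-time) → not eligible.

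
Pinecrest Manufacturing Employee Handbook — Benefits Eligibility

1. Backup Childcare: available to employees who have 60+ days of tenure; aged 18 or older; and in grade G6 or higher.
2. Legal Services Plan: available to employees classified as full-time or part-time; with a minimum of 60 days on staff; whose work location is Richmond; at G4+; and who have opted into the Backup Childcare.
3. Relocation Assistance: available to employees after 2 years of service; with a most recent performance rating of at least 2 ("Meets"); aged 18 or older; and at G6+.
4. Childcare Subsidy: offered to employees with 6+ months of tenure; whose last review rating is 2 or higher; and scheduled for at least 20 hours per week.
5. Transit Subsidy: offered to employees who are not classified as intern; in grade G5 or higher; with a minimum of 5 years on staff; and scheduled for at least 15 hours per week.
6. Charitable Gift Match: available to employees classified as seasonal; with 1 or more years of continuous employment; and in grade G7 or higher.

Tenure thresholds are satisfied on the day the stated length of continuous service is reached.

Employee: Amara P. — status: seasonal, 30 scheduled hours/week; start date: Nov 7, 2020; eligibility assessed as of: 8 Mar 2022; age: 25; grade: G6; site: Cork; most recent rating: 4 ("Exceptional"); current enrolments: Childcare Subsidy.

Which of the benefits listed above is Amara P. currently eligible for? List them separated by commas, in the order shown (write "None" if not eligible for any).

Backup Childcare, Childcare Subsidy

Service from Nov 7, 2020 to 8 Mar 2022: 486 days.
Backup Childcare — service 486 days ≥ 60 days ✓; age 25 ≥ 18 ✓; grade G6 ≥ G6 ✓ → eligible.
Legal Services Plan — status seasonal ✗ (requires full-time or part-time) → not eligible.
Relocation Assistance — service 486 days < 2 years (≈730 days) ✗ → not eligible.
Childcare Subsidy — service 486 days ≥ 6 months (≈180 days) ✓; rating 4 ≥ 2 ✓; 30 hrs/wk ≥ 20 ✓ → eligible.
Transit Subsidy — status seasonal ✓ (not excluded); grade G6 ≥ G5 ✓; service 486 days < 5 years (≈1825 days) ✗ → not eligible.
Charitable Gift Match — status seasonal ✓; service 486 days ≥ 1 year (≈365 days) ✓; grade G6 < G7 ✗ → not eligible.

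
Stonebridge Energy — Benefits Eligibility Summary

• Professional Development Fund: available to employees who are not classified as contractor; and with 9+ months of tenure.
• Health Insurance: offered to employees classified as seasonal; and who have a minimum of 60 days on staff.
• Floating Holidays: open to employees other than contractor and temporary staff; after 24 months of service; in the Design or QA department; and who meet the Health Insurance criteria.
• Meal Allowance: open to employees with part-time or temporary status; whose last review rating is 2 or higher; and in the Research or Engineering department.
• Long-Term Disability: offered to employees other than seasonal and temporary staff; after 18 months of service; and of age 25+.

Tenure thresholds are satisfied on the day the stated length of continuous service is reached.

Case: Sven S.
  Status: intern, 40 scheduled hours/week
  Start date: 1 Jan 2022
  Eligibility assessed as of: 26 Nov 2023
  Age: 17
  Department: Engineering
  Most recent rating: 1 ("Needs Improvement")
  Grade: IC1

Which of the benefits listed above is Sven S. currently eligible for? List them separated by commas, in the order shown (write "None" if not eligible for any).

Service from 1 Jan 2022 to 26 Nov 2023: 694 days.
Professional Development Fund — status intern ✓ (not excluded); service 694 days ≥ 9 months (≈270 days) ✓ → eligible.
Health Insurance — status intern ✗ (requires seasonal) → not eligible.
Floating Holidays — status intern ✓ (not excluded); service 694 days < 24 months (≈720 days) ✗ → not eligible.
Meal Allowance — status intern ✗ (requires part-time or temporary) → not eligible.
Long-Term Disability — status intern ✓ (not excluded); service 694 days ≥ 18 months (≈540 days) ✓; age 17 < 25 ✗ → not eligible.

Professional Development Fund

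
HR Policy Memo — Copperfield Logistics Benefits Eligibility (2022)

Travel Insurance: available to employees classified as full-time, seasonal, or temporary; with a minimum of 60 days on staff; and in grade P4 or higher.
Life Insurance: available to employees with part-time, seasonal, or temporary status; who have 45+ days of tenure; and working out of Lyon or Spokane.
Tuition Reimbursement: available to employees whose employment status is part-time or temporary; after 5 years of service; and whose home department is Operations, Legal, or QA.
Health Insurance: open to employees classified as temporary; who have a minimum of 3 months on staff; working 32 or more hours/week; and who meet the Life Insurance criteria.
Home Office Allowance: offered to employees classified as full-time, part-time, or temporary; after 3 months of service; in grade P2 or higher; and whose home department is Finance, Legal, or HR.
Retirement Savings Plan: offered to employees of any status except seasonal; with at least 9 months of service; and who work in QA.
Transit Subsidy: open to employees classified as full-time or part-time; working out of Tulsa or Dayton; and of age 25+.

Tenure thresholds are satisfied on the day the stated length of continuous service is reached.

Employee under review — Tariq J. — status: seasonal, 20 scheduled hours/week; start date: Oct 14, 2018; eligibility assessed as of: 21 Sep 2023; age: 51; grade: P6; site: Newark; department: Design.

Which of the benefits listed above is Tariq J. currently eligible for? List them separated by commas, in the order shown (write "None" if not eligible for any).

Travel Insurance

Service from Oct 14, 2018 to 21 Sep 2023: 1803 days.
Travel Insurance — status seasonal ✓; service 1803 days ≥ 60 days ✓; grade P6 ≥ P4 ✓ → eligible.
Life Insurance — status seasonal ✓; service 1803 days ≥ 45 days ✓; site Newark ✗ (not Lyon or Spokane) → not eligible.
Tuition Reimbursement — status seasonal ✗ (requires part-time or temporary) → not eligible.
Health Insurance — status seasonal ✗ (requires temporary) → not eligible.
Home Office Allowance — status seasonal ✗ (requires full-time, part-time, or temporary) → not eligible.
Retirement Savings Plan — status seasonal ✗ (excluded) → not eligible.
Transit Subsidy — status seasonal ✗ (requires full-time or part-time) → not eligible.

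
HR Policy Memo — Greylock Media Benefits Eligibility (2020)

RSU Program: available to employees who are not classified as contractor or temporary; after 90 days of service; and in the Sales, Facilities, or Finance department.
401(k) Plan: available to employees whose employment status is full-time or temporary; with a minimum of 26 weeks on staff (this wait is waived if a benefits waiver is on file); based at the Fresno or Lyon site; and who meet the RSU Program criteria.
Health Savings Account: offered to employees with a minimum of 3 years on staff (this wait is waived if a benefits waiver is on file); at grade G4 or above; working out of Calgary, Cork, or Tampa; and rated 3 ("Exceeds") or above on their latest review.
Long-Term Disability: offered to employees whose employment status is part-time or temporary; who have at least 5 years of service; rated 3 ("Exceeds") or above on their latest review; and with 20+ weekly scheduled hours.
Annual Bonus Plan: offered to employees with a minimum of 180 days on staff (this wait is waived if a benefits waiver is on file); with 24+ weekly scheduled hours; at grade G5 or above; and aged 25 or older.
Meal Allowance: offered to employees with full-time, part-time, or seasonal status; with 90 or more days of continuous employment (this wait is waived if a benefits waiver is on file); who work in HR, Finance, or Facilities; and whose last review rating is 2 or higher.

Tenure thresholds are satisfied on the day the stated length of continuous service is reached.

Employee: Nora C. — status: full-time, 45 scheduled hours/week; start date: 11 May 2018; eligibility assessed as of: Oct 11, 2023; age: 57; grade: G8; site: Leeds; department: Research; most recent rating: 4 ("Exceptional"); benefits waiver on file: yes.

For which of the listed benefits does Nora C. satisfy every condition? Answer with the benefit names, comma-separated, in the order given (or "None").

Service from 11 May 2018 to Oct 11, 2023: 1979 days.
RSU Program — status full-time ✓ (not excluded); service 1979 days ≥ 90 days ✓; dept Research ✗ → not eligible.
401(k) Plan — status full-time ✓; benefits waiver on file ✓; site Leeds ✗ (not Fresno or Lyon) → not eligible.
Health Savings Account — benefits waiver on file ✓; grade G8 ≥ G4 ✓; site Leeds ✗ (not Calgary, Cork, or Tampa) → not eligible.
Long-Term Disability — status full-time ✗ (requires part-time or temporary) → not eligible.
Annual Bonus Plan — benefits waiver on file ✓; 45 hrs/wk ≥ 24 ✓; grade G8 ≥ G5 ✓; age 57 ≥ 25 ✓ → eligible.
Meal Allowance — status full-time ✓; benefits waiver on file ✓; dept Research ✗ → not eligible.

Annual Bonus Plan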